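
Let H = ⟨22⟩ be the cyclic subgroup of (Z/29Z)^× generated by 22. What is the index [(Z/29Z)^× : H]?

Since 22 ∈ (Z/29Z)^×, its order divides φ(29) = 29 − 1 = 28 = 2^2 · 7.
Divisors of 28: 1, 2, 4, 7, 14, 28.
Compute 22^d (mod 29) for the divisors d until we hit 1:
22^1 ≡ 22 (mod 29)
22^2 ≡ 20 (mod 29)
22^4 ≡ 23 (mod 29)
22^7 ≡ 28 (mod 29)
22^14 ≡ 1 (mod 29) ✓
So ord_29(22) = 14, hence |⟨22⟩| = 14.
The index is φ(29) / ord(22) = 28 / 14 = 2.

2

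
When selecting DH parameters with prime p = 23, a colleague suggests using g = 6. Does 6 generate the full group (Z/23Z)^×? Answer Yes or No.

φ(23) = 23 − 1 = 22 = 2 · 11.
It suffices to check that the order of 6 is not a proper divisor of 22: compute 6^(22/q) for q ∈ {2, 11}.
6^11 ≡ 1 (mod 23)  [q = 2: ≡ 1 ✗]
6^2 ≡ 13 (mod 23)  [q = 11: ≢ 1 ✓]
The check at q = 2 fails, so 6 generates a proper subgroup.

No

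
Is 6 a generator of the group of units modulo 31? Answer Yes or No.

φ(31) = 31 − 1 = 30 = 2 · 3 · 5.
An element g generates (Z/31Z)^× iff g^(30/q) ≢ 1 (mod 31) for each prime q ∈ {2, 3, 5}.
6^15 ≡ 30 (mod 31)  [q = 2: ≢ 1 ✓]
6^10 ≡ 25 (mod 31)  [q = 3: ≢ 1 ✓]
6^6 ≡ 1 (mod 31)  [q = 5: ≡ 1 ✗]
The check at q = 5 fails, so 6 generates a proper subgroup.

No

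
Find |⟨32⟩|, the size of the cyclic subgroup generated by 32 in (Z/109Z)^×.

36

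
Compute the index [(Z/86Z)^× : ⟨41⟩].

6

Since 41 ∈ (Z/86Z)^×, its order divides φ(86) = φ(2)·φ(43) = 1·42 = 42 = 2 · 3 · 7.
Divisors of 42: 1, 2, 3, 6, 7, 14, 21, 42.
Check 41^d mod 86 for each divisor in increasing order:
41^1 ≡ 41
41^2 ≡ 47
41^3 ≡ 35
41^6 ≡ 21
41^7 ≡ 1
So ord_86(41) = 7, hence |⟨41⟩| = 7.
The index is φ(86) / ord(41) = 42 / 7 = 6.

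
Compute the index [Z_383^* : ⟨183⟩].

1

ord(183) | φ(383) = 383 − 1 = 382 = 2 · 191.
Divisors of 382: 1, 2, 191, 382.
Test each divisor d:
183^1 ≡ 183
183^2 ≡ 168
183^191 ≡ 382
183^382 ≡ 1
The order of 183 is 382, so the subgroup it generates has 382 elements.
Index = |(Z/383Z)^×| / |⟨183⟩| = 382 / 382 = 1.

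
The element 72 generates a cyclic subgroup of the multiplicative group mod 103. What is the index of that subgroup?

The order of 72 must divide φ(103) = 103 − 1 = 102 = 2 · 3 · 17.
Divisors of 102: 1, 2, 3, 6, 17, 34, 51, 102.
Test each divisor d:
72^1 ≡ 72 (mod 103)
72^2 ≡ 34 (mod 103)
72^3 ≡ 79 (mod 103)
72^6 ≡ 61 (mod 103)
72^17 ≡ 1 (mod 103) ✓
The order of 72 is 17, so the subgroup it generates has 17 elements.
The index is φ(103) / ord(72) = 102 / 17 = 6.

6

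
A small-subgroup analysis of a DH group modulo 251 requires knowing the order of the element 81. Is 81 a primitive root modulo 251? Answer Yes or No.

φ(251) = 251 − 1 = 250 = 2 · 5^3.
81 is a primitive root mod 251 iff 81^(φ(251)/q) ≢ 1 for every prime q | φ(251), i.e. q ∈ {2, 5}.
81^125 ≡ 1 (mod 251)  [q = 2: ≡ 1 ✗]
81^50 ≡ 149 (mod 251)  [q = 5: ≢ 1 ✓]
The check at q = 2 fails, so 81 generates a proper subgroup.

No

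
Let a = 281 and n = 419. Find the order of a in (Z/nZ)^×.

ord(281) | φ(419) = 419 − 1 = 418 = 2 · 11 · 19.
Divisors of 418: 1, 2, 11, 19, 22, 38, 209, 418.
Test each divisor d:
281^1 ≡ 281
281^2 ≡ 189
281^11 ≡ 47
281^19 ≡ 152
281^22 ≡ 114
281^38 ≡ 59
281^209 ≡ 1
The smallest such exponent is 209, so the order of 281 is 209.

209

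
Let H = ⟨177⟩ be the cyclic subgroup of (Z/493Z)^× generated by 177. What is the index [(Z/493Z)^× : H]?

4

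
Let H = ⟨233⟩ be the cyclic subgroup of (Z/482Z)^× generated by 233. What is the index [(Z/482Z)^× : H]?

By Lagrange's theorem, ord_482(233) divides φ(482) = φ(2)·φ(241) = 1·240 = 240 = 2^4 · 3 · 5.
Divisors of 240: 1, 2, 3, 4, 5, 6, 8, 10, 12, 15, 16, 20, 24, 30, 40, 48, 60, 80, 120, 240.
Compute 233^d (mod 482) for the divisors d until we hit 1:
233^1 ≡ 233
233^2 ≡ 305
233^3 ≡ 211
233^4 ≡ 481
233^5 ≡ 249
233^6 ≡ 177
233^8 ≡ 1
The order of 233 is 8, so the subgroup it generates has 8 elements.
Index = |(Z/482Z)^×| / |⟨233⟩| = 240 / 8 = 30.

30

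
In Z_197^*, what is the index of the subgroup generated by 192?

1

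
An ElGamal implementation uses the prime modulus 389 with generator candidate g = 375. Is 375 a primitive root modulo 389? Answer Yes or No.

Yes

φ(389) = 389 − 1 = 388 = 2^2 · 97.
It suffices to check that the order of 375 is not a proper divisor of 388: compute 375^(388/q) for q ∈ {2, 97}.
375^194 ≡ 388 (mod 389)  [q = 2: ≢ 1 ✓]
375^4 ≡ 294 (mod 389)  [q = 97: ≢ 1 ✓]
Every test exponent gives a nontrivial residue, hence 375 generates the full group.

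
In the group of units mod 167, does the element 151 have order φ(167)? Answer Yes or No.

φ(167) = 167 − 1 = 166 = 2 · 83.
Test 151^(166/q) mod 167 for each prime factor q of 166:
151^83 ≡ 166 (mod 167)  [q = 2: ≢ 1 ✓]
151^2 ≡ 89 (mod 167)  [q = 83: ≢ 1 ✓]
Every test exponent gives a nontrivial residue, hence 151 generates the full group.

Yes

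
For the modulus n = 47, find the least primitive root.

φ(47) = 47 − 1 = 46 = 2 · 23.
g is a primitive root iff g^(46/q) ≢ 1 (mod 47) for each prime q ∈ {2, 23}.
g = 2: 2^23 ≡ 1 — hits 1, so not a primitive root.
g = 3: 3^23 ≡ 1 — hits 1, so not a primitive root.
g = 4: 4^23 ≡ 1 — hits 1, so not a primitive root.
g = 5: 5^23 ≡ 46; 5^2 ≡ 25 — none is 1, so 5 is a primitive root.
The smallest primitive root modulo 47 is 5.

5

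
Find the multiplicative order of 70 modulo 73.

12

Since 70 ∈ (Z/73Z)^×, its order divides φ(73) = 73 − 1 = 72 = 2^3 · 3^2.
Divisors of 72: 1, 2, 3, 4, 6, 8, 9, 12, 18, 24, 36, 72.
Check 70^d mod 73 for each divisor in increasing order:
70^1 ≡ 70
70^2 ≡ 9
70^3 ≡ 46
70^4 ≡ 8
70^6 ≡ 72
70^8 ≡ 64
70^9 ≡ 27
70^12 ≡ 1
Therefore the multiplicative order of 70 modulo 73 is 12.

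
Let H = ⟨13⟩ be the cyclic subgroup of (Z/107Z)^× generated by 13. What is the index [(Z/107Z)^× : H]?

By Lagrange's theorem, ord_107(13) divides φ(107) = 107 − 1 = 106 = 2 · 53.
Divisors of 106: 1, 2, 53, 106.
Check 13^d mod 107 for each divisor in increasing order:
13^1 ≡ 13 (mod 107)
13^2 ≡ 62 (mod 107)
13^53 ≡ 1 (mod 107) ✓
The order of 13 is 53, so the subgroup it generates has 53 elements.
The index is φ(107) / ord(13) = 106 / 53 = 2.

2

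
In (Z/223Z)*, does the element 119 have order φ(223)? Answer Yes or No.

No

φ(223) = 223 − 1 = 222 = 2 · 3 · 37.
An element g generates (Z/223Z)^× iff g^(222/q) ≢ 1 (mod 223) for each prime q ∈ {2, 3, 37}.
119^111 ≡ 1 (mod 223)  [q = 2: ≡ 1 ✗]
119^74 ≡ 1 (mod 223)  [q = 3: ≡ 1 ✗]
119^6 ≡ 28 (mod 223)  [q = 37: ≢ 1 ✓]
The check at q = 2 fails, so 119 generates a proper subgroup.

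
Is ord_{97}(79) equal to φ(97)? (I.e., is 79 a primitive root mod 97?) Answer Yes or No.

No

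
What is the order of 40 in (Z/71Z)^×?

35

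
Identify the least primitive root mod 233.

3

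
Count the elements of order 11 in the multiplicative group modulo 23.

10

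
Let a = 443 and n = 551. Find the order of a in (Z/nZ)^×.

252

By Lagrange's theorem, ord_551(443) divides φ(551) = φ(19·29) = (19−1)·(29−1) = 18·28 = 504 = 2^3 · 3^2 · 7.
Divisors of 504: 1, 2, 3, 4, 6, 7, 8, 9, 12, 14, 18, 21, 24, 28, 36, 42, 56, 63, 72, 84, 126, 168, 252, 504.
Evaluate successive powers at the divisors of 504:
443^1 ≡ 443 (mod 551)
443^2 ≡ 93 (mod 551)
443^3 ≡ 425 (mod 551)
443^4 ≡ 384 (mod 551)
443^6 ≡ 448 (mod 551)
443^7 ≡ 104 (mod 551)
443^8 ≡ 339 (mod 551)
443^9 ≡ 305 (mod 551)
443^12 ≡ 140 (mod 551)
443^14 ≡ 347 (mod 551)
443^18 ≡ 457 (mod 551)
443^21 ≡ 273 (mod 551)
443^24 ≡ 315 (mod 551)
443^28 ≡ 291 (mod 551)
443^36 ≡ 20 (mod 551)
443^42 ≡ 144 (mod 551)
443^56 ≡ 378 (mod 551)
443^63 ≡ 191 (mod 551)
443^72 ≡ 400 (mod 551)
443^84 ≡ 349 (mod 551)
443^126 ≡ 115 (mod 551)
443^168 ≡ 30 (mod 551)
443^252 ≡ 1 (mod 551) ✓
The smallest such exponent is 252, so the order of 443 is 252.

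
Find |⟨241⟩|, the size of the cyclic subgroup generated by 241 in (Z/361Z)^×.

ord(241) | φ(361) = φ(19^2) = 19·(19−1) = 342 = 2 · 3^2 · 19.
Divisors of 342: 1, 2, 3, 6, 9, 18, 19, 38, 57, 114, 171, 342.
Check 241^d mod 361 for each divisor in increasing order:
241^1 ≡ 241 (mod 361)
241^2 ≡ 321 (mod 361)
241^3 ≡ 107 (mod 361)
241^6 ≡ 258 (mod 361)
241^9 ≡ 170 (mod 361)
241^18 ≡ 20 (mod 361)
241^19 ≡ 127 (mod 361)
241^38 ≡ 245 (mod 361)
241^57 ≡ 69 (mod 361)
241^114 ≡ 68 (mod 361)
241^171 ≡ 360 (mod 361)
241^342 ≡ 1 (mod 361) ✓
So ord_361(241) = 342.

342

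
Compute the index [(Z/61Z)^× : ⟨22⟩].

4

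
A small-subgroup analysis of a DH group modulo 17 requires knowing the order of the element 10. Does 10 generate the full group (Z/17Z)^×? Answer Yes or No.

Yes

φ(17) = 17 − 1 = 16 = 2^4.
It suffices to check that the order of 10 is not a proper divisor of 16: compute 10^(16/q) for q ∈ {2}.
10^8 ≡ 16 (mod 17)  [q = 2: ≢ 1 ✓]
Every test exponent gives a nontrivial residue, hence 10 generates the full group.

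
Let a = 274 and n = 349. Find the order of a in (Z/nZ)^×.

29

The order of 274 must divide φ(349) = 349 − 1 = 348 = 2^2 · 3 · 29.
Divisors of 348: 1, 2, 3, 4, 6, 12, 29, 58, 87, 116, 174, 348.
Test each divisor d:
274^1 ≡ 274
274^2 ≡ 41
274^3 ≡ 66
274^4 ≡ 285
274^6 ≡ 168
274^12 ≡ 304
274^29 ≡ 1
Hence ord(274) = 29.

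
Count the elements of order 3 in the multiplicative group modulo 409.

φ(409) = 409 − 1 = 408 = 2^3 · 3 · 17.
(Z/409Z)^× is cyclic (|G| = 408); a cyclic group of order m has exactly φ(d) elements of each order d | m, and none otherwise.
3 | 408, and φ(3) = 3 − 1 = 2.

2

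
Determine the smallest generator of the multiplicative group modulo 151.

6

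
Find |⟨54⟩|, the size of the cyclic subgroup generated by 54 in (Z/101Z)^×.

25

By Lagrange's theorem, ord_101(54) divides φ(101) = 101 − 1 = 100 = 2^2 · 5^2.
Divisors of 100: 1, 2, 4, 5, 10, 20, 25, 50, 100.
Check 54^d mod 101 for each divisor in increasing order:
54^1 ≡ 54 (mod 101)
54^2 ≡ 88 (mod 101)
54^4 ≡ 68 (mod 101)
54^5 ≡ 36 (mod 101)
54^10 ≡ 84 (mod 101)
54^20 ≡ 87 (mod 101)
54^25 ≡ 1 (mod 101) ✓
So ord_101(54) = 25.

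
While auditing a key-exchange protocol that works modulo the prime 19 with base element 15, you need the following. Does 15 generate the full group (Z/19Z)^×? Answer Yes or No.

Yes

φ(19) = 19 − 1 = 18 = 2 · 3^2.
15 is a primitive root mod 19 iff 15^(φ(19)/q) ≢ 1 for every prime q | φ(19), i.e. q ∈ {2, 3}.
15^9 ≡ 18 (mod 19)  [q = 2: ≢ 1 ✓]
15^6 ≡ 11 (mod 19)  [q = 3: ≢ 1 ✓]
All checks pass, so 15 has order 18 and is a primitive root modulo 19.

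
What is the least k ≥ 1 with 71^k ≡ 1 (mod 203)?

14

The order of 71 must divide φ(203) = φ(7·29) = (7−1)·(29−1) = 6·28 = 168 = 2^3 · 3 · 7.
Divisors of 168: 1, 2, 3, 4, 6, 7, 8, 12, 14, 21, 24, 28, 42, 56, 84, 168.
Compute 71^d (mod 203) for the divisors d until we hit 1:
71^1 ≡ 71
71^2 ≡ 169
71^3 ≡ 22
71^4 ≡ 141
71^6 ≡ 78
71^7 ≡ 57
71^8 ≡ 190
71^12 ≡ 197
71^14 ≡ 1
Hence ord(71) = 14.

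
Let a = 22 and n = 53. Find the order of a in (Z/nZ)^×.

52

By Lagrange's theorem, ord_53(22) divides φ(53) = 53 − 1 = 52 = 2^2 · 13.
Divisors of 52: 1, 2, 4, 13, 26, 52.
Check 22^d mod 53 for each divisor in increasing order:
22^1 ≡ 22 (mod 53)
22^2 ≡ 7 (mod 53)
22^4 ≡ 49 (mod 53)
22^13 ≡ 23 (mod 53)
22^26 ≡ 52 (mod 53)
22^52 ≡ 1 (mod 53) ✓
Therefore the multiplicative order of 22 modulo 53 is 52.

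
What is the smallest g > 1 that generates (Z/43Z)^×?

3

φ(43) = 43 − 1 = 42 = 2 · 3 · 7.
Test candidates g = 2, 3, … against the prime factors q ∈ {2, 3, 7} of φ(43): g is a generator iff g^(42/q) ≢ 1 for every such q.
g = 2: 2^21 ≡ 42; 2^14 ≡ 1 — hits 1, so not a primitive root.
g = 3: 3^21 ≡ 42; 3^14 ≡ 36; 3^6 ≡ 41 — none is 1, so 3 is a primitive root.
The smallest primitive root modulo 43 is 3.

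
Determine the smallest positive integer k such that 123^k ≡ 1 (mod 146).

36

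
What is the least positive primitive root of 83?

φ(83) = 83 − 1 = 82 = 2 · 41.
Test candidates g = 2, 3, … against the prime factors q ∈ {2, 41} of φ(83): g is a generator iff g^(82/q) ≢ 1 for every such q.
g = 2: 2^41 ≡ 82; 2^2 ≡ 4 — none is 1, so 2 is a primitive root.
Hence the least primitive root of 83 is 2.

2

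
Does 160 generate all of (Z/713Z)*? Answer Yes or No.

713 = 23 · 31 is a product of two distinct odd primes, so (Z/713Z)^× ≅ (Z/23Z)^× × (Z/31Z)^× is not cyclic.
No primitive root modulo 713 exists; in particular 160 is not one.

No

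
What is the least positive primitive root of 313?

10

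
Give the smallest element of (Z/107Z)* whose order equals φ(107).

φ(107) = 107 − 1 = 106 = 2 · 53.
Test candidates g = 2, 3, … against the prime factors q ∈ {2, 53} of φ(107): g is a generator iff g^(106/q) ≢ 1 for every such q.
g = 2: 2^53 ≡ 106; 2^2 ≡ 4 — none is 1, so 2 is a primitive root.
The smallest primitive root modulo 107 is 2.

2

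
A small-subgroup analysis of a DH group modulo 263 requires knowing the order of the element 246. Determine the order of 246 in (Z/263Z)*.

By Lagrange's theorem, ord_263(246) divides φ(263) = 263 − 1 = 262 = 2 · 131.
Divisors of 262: 1, 2, 131, 262.
Compute 246^d (mod 263) for the divisors d until we hit 1:
246^1 ≡ 246
246^2 ≡ 26
246^131 ≡ 262
246^262 ≡ 1
Hence ord(246) = 262.

262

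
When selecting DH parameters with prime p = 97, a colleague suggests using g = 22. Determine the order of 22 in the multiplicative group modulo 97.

4

The order of 22 must divide φ(97) = 97 − 1 = 96 = 2^5 · 3.
Divisors of 96: 1, 2, 3, 4, 6, 8, 12, 16, 24, 32, 48, 96.
Test each divisor d:
22^1 ≡ 22 (mod 97)
22^2 ≡ 96 (mod 97)
22^3 ≡ 75 (mod 97)
22^4 ≡ 1 (mod 97) ✓
The smallest such exponent is 4, so the order of 22 is 4.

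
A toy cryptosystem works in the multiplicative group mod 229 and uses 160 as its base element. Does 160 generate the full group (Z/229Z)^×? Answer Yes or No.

Yes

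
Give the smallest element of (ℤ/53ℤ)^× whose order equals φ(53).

2

φ(53) = 53 − 1 = 52 = 2^2 · 13.
Test candidates g = 2, 3, … against the prime factors q ∈ {2, 13} of φ(53): g is a generator iff g^(52/q) ≢ 1 for every such q.
g = 2: 2^26 ≡ 52; 2^4 ≡ 16 — none is 1, so 2 is a primitive root.
Hence the least primitive root of 53 is 2.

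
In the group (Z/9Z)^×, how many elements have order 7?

φ(9) = φ(3^2) = 3·(3−1) = 6 = 2 · 3.
Since (Z/9Z)^× is cyclic of order 6, the number of elements of order d is φ(d) when d | 6 and 0 otherwise.
7 does not divide 6, so no element of (Z/9Z)^× has order 7.

0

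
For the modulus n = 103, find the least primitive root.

5

φ(103) = 103 − 1 = 102 = 2 · 3 · 17.
g is a primitive root iff g^(102/q) ≢ 1 (mod 103) for each prime q ∈ {2, 3, 17}.
g = 2: 2^51 ≡ 1 — hits 1, so not a primitive root.
g = 3: 3^51 ≡ 102; 3^34 ≡ 1 — hits 1, so not a primitive root.
g = 4: 4^51 ≡ 1 — hits 1, so not a primitive root.
g = 5: 5^51 ≡ 102; 5^34 ≡ 56; 5^6 ≡ 72 — none is 1, so 5 is a primitive root.
So 5 is the smallest generator of (Z/103Z)^×.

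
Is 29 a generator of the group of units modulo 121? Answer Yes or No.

Yes

φ(121) = φ(11^2) = 11·(11−1) = 110 = 2 · 5 · 11.
Test 29^(110/q) mod 121 for each prime factor q of 110:
29^55 ≡ 120 (mod 121)  [q = 2: ≢ 1 ✓]
29^22 ≡ 27 (mod 121)  [q = 5: ≢ 1 ✓]
29^10 ≡ 89 (mod 121)  [q = 11: ≢ 1 ✓]
All checks pass, so 29 has order 110 and is a primitive root modulo 121.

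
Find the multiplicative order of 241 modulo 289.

ord(241) | φ(289) = φ(17^2) = 17·(17−1) = 272 = 2^4 · 17.
Divisors of 272: 1, 2, 4, 8, 16, 17, 34, 68, 136, 272.
Check 241^d mod 289 for each divisor in increasing order:
241^1 ≡ 241
241^2 ≡ 281
241^4 ≡ 64
241^8 ≡ 50
241^16 ≡ 188
241^17 ≡ 224
241^34 ≡ 179
241^68 ≡ 251
241^136 ≡ 288
241^272 ≡ 1
Hence ord(241) = 272.

272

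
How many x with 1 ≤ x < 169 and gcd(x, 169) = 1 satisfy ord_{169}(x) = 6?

2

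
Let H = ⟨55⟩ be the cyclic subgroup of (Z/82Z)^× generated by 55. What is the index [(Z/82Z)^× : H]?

By Lagrange's theorem, ord_82(55) divides φ(82) = φ(2)·φ(41) = 1·40 = 40 = 2^3 · 5.
Divisors of 40: 1, 2, 4, 5, 8, 10, 20, 40.
Compute 55^d (mod 82) for the divisors d until we hit 1:
55^1 ≡ 55 (mod 82)
55^2 ≡ 73 (mod 82)
55^4 ≡ 81 (mod 82)
55^5 ≡ 27 (mod 82)
55^8 ≡ 1 (mod 82) ✓
The order of 55 is 8, so the subgroup it generates has 8 elements.
The index is φ(82) / ord(55) = 40 / 8 = 5.

5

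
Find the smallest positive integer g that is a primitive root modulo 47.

φ(47) = 47 − 1 = 46 = 2 · 23.
g is a primitive root iff g^(46/q) ≢ 1 (mod 47) for each prime q ∈ {2, 23}.
g = 2: 2^23 ≡ 1 — hits 1, so not a primitive root.
g = 3: 3^23 ≡ 1 — hits 1, so not a primitive root.
g = 4: 4^23 ≡ 1 — hits 1, so not a primitive root.
g = 5: 5^23 ≡ 46; 5^2 ≡ 25 — none is 1, so 5 is a primitive root.
The smallest primitive root modulo 47 is 5.

5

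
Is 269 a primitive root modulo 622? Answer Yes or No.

φ(622) = φ(2)·φ(311) = 1·310 = 310 = 2 · 5 · 31.
An element g generates (Z/622Z)^× iff g^(310/q) ≢ 1 (mod 622) for each prime q ∈ {2, 5, 31}.
269^155 ≡ 621 (mod 622)  [q = 2: ≢ 1 ✓]
269^62 ≡ 347 (mod 622)  [q = 5: ≢ 1 ✓]
269^10 ≡ 169 (mod 622)  [q = 31: ≢ 1 ✓]
Every test exponent gives a nontrivial residue, hence 269 generates the full group.

Yes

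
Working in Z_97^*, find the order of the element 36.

6

The order of 36 must divide φ(97) = 97 − 1 = 96 = 2^5 · 3.
Divisors of 96: 1, 2, 3, 4, 6, 8, 12, 16, 24, 32, 48, 96.
Compute 36^d (mod 97) for the divisors d until we hit 1:
36^1 ≡ 36 (mod 97)
36^2 ≡ 35 (mod 97)
36^3 ≡ 96 (mod 97)
36^4 ≡ 61 (mod 97)
36^6 ≡ 1 (mod 97) ✓
Therefore the multiplicative order of 36 modulo 97 is 6.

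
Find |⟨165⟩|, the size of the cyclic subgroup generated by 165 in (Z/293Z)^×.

292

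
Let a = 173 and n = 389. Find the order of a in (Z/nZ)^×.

194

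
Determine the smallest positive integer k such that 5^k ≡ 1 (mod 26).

4

By Lagrange's theorem, ord_26(5) divides φ(26) = φ(2)·φ(13) = 1·12 = 12 = 2^2 · 3.
Divisors of 12: 1, 2, 3, 4, 6, 12.
Test each divisor d:
5^1 ≡ 5 (mod 26)
5^2 ≡ 25 (mod 26)
5^3 ≡ 21 (mod 26)
5^4 ≡ 1 (mod 26) ✓
Therefore the multiplicative order of 5 modulo 26 is 4.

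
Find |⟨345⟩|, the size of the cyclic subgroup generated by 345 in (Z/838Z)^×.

209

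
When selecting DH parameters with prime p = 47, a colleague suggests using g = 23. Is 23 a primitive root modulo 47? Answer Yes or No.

Yes

φ(47) = 47 − 1 = 46 = 2 · 23.
It suffices to check that the order of 23 is not a proper divisor of 46: compute 23^(46/q) for q ∈ {2, 23}.
23^23 ≡ 46 (mod 47)  [q = 2: ≢ 1 ✓]
23^2 ≡ 12 (mod 47)  [q = 23: ≢ 1 ✓]
Every test exponent gives a nontrivial residue, hence 23 generates the full group.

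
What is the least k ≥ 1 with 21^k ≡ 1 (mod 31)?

30

By Lagrange's theorem, ord_31(21) divides φ(31) = 31 − 1 = 30 = 2 · 3 · 5.
Divisors of 30: 1, 2, 3, 5, 6, 10, 15, 30.
Check 21^d mod 31 for each divisor in increasing order:
21^1 ≡ 21 (mod 31)
21^2 ≡ 7 (mod 31)
21^3 ≡ 23 (mod 31)
21^5 ≡ 6 (mod 31)
21^6 ≡ 2 (mod 31)
21^10 ≡ 5 (mod 31)
21^15 ≡ 30 (mod 31)
21^30 ≡ 1 (mod 31) ✓
The smallest such exponent is 30, so the order of 21 is 30.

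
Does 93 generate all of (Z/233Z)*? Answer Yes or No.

Yes

φ(233) = 233 − 1 = 232 = 2^3 · 29.
93 is a primitive root mod 233 iff 93^(φ(233)/q) ≢ 1 for every prime q | φ(233), i.e. q ∈ {2, 29}.
93^116 ≡ 232 (mod 233)  [q = 2: ≢ 1 ✓]
93^8 ≡ 2 (mod 233)  [q = 29: ≢ 1 ✓]
Every test exponent gives a nontrivial residue, hence 93 generates the full group.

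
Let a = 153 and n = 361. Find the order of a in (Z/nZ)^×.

The order of 153 must divide φ(361) = φ(19^2) = 19·(19−1) = 342 = 2 · 3^2 · 19.
Divisors of 342: 1, 2, 3, 6, 9, 18, 19, 38, 57, 114, 171, 342.
Test each divisor d:
153^1 ≡ 153 (mod 361)
153^2 ≡ 305 (mod 361)
153^3 ≡ 96 (mod 361)
153^6 ≡ 191 (mod 361)
153^9 ≡ 286 (mod 361)
153^18 ≡ 210 (mod 361)
153^19 ≡ 1 (mod 361) ✓
So ord_361(153) = 19.

19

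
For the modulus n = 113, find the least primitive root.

φ(113) = 113 − 1 = 112 = 2^4 · 7.
g is a primitive root iff g^(112/q) ≢ 1 (mod 113) for each prime q ∈ {2, 7}.
g = 2: 2^56 ≡ 1 — hits 1, so not a primitive root.
g = 3: 3^56 ≡ 112; 3^16 ≡ 49 — none is 1, so 3 is a primitive root.
The smallest primitive root modulo 113 is 3.

3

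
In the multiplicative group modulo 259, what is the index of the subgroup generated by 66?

By Lagrange's theorem, ord_259(66) divides φ(259) = φ(7·37) = (7−1)·(37−1) = 6·36 = 216 = 2^3 · 3^3.
Divisors of 216: 1, 2, 3, 4, 6, 8, 9, 12, 18, 24, 27, 36, 54, 72, 108, 216.
Evaluate successive powers at the divisors of 216:
66^1 ≡ 66 (mod 259)
66^2 ≡ 212 (mod 259)
66^3 ≡ 6 (mod 259)
66^4 ≡ 137 (mod 259)
66^6 ≡ 36 (mod 259)
66^8 ≡ 121 (mod 259)
66^9 ≡ 216 (mod 259)
66^12 ≡ 1 (mod 259) ✓
Thus |⟨66⟩| = ord(66) = 12.
[(Z/259Z)^× : ⟨66⟩] = 216/12 = 18.

18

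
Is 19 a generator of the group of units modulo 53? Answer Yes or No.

Yes

φ(53) = 53 − 1 = 52 = 2^2 · 13.
An element g generates (Z/53Z)^× iff g^(52/q) ≢ 1 (mod 53) for each prime q ∈ {2, 13}.
19^26 ≡ 52 (mod 53)  [q = 2: ≢ 1 ✓]
19^4 ≡ 47 (mod 53)  [q = 13: ≢ 1 ✓]
Every test exponent gives a nontrivial residue, hence 19 generates the full group.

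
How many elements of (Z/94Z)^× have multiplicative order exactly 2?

φ(94) = φ(2)·φ(47) = 1·46 = 46 = 2 · 23.
Since (Z/94Z)^× is cyclic of order 46, the number of elements of order d is φ(d) when d | 46 and 0 otherwise.
2 | 46, and φ(2) = 2 − 1 = 1.

1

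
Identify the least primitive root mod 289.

3

φ(289) = φ(17^2) = 17·(17−1) = 272 = 2^4 · 17.
g is a primitive root iff g^(272/q) ≢ 1 (mod 289) for each prime q ∈ {2, 17}.
g = 2: 2^136 ≡ 1 — hits 1, so not a primitive root.
g = 3: 3^136 ≡ 288; 3^16 ≡ 171 — none is 1, so 3 is a primitive root.
So 3 is the smallest generator of (Z/289Z)^×.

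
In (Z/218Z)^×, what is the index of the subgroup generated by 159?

By Lagrange's theorem, ord_218(159) divides φ(218) = φ(2)·φ(109) = 1·108 = 108 = 2^2 · 3^3.
Divisors of 108: 1, 2, 3, 4, 6, 9, 12, 18, 27, 36, 54, 108.
Check 159^d mod 218 for each divisor in increasing order:
159^1 ≡ 159
159^2 ≡ 211
159^3 ≡ 195
159^4 ≡ 49
159^6 ≡ 93
159^9 ≡ 41
159^12 ≡ 147
159^18 ≡ 155
159^27 ≡ 33
159^36 ≡ 45
159^54 ≡ 217
159^108 ≡ 1
The order of 159 is 108, so the subgroup it generates has 108 elements.
The index is φ(218) / ord(159) = 108 / 108 = 1.

1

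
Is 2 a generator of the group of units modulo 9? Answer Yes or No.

Yes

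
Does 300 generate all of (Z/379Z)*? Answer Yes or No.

No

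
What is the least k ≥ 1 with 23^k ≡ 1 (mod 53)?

The order of 23 must divide φ(53) = 53 − 1 = 52 = 2^2 · 13.
Divisors of 52: 1, 2, 4, 13, 26, 52.
Test each divisor d:
23^1 ≡ 23 (mod 53)
23^2 ≡ 52 (mod 53)
23^4 ≡ 1 (mod 53) ✓
So ord_53(23) = 4.

4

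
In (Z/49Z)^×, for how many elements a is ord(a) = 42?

12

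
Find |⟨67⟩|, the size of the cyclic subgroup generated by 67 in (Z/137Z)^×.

136

Since 67 ∈ (Z/137Z)^×, its order divides φ(137) = 137 − 1 = 136 = 2^3 · 17.
Divisors of 136: 1, 2, 4, 8, 17, 34, 68, 136.
Test each divisor d:
67^1 ≡ 67 (mod 137)
67^2 ≡ 105 (mod 137)
67^4 ≡ 65 (mod 137)
67^8 ≡ 115 (mod 137)
67^17 ≡ 96 (mod 137)
67^34 ≡ 37 (mod 137)
67^68 ≡ 136 (mod 137)
67^136 ≡ 1 (mod 137) ✓
Hence ord(67) = 136.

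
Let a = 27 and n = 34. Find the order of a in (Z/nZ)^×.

ord(27) | φ(34) = φ(2)·φ(17) = 1·16 = 16 = 2^4.
Divisors of 16: 1, 2, 4, 8, 16.
Evaluate successive powers at the divisors of 16:
27^1 ≡ 27
27^2 ≡ 15
27^4 ≡ 21
27^8 ≡ 33
27^16 ≡ 1
So ord_34(27) = 16.

16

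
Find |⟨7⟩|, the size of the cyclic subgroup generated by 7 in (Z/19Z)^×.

3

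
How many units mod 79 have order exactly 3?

2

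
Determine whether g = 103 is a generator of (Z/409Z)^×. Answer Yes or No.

No

φ(409) = 409 − 1 = 408 = 2^3 · 3 · 17.
An element g generates (Z/409Z)^× iff g^(408/q) ≢ 1 (mod 409) for each prime q ∈ {2, 3, 17}.
103^204 ≡ 1 (mod 409)  [q = 2: ≡ 1 ✗]
103^136 ≡ 1 (mod 409)  [q = 3: ≡ 1 ✗]
103^24 ≡ 6 (mod 409)  [q = 17: ≢ 1 ✓]
Since 103^204 ≡ 1, the order of 103 divides 204 < 408, so 103 is not a primitive root.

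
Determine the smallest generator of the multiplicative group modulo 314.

5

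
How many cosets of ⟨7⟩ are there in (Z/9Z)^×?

The order of 7 must divide φ(9) = φ(3^2) = 3·(3−1) = 6 = 2 · 3.
Divisors of 6: 1, 2, 3, 6.
Test each divisor d:
7^1 ≡ 7 (mod 9)
7^2 ≡ 4 (mod 9)
7^3 ≡ 1 (mod 9) ✓
So ord_9(7) = 3, hence |⟨7⟩| = 3.
[(Z/9Z)^× : ⟨7⟩] = 6/3 = 2.

2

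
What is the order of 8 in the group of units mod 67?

22

The order of 8 must divide φ(67) = 67 − 1 = 66 = 2 · 3 · 11.
Divisors of 66: 1, 2, 3, 6, 11, 22, 33, 66.
Evaluate successive powers at the divisors of 66:
8^1 ≡ 8 (mod 67)
8^2 ≡ 64 (mod 67)
8^3 ≡ 43 (mod 67)
8^6 ≡ 40 (mod 67)
8^11 ≡ 66 (mod 67)
8^22 ≡ 1 (mod 67) ✓
Hence ord(8) = 22.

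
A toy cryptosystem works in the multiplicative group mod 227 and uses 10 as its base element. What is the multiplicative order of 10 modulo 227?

113

Since 10 ∈ (Z/227Z)^×, its order divides φ(227) = 227 − 1 = 226 = 2 · 113.
Divisors of 226: 1, 2, 113, 226.
Evaluate successive powers at the divisors of 226:
10^1 ≡ 10 (mod 227)
10^2 ≡ 100 (mod 227)
10^113 ≡ 1 (mod 227) ✓
So ord_227(10) = 113.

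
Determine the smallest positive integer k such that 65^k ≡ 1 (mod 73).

6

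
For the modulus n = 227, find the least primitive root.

φ(227) = 227 − 1 = 226 = 2 · 113.
Test candidates g = 2, 3, … against the prime factors q ∈ {2, 113} of φ(227): g is a generator iff g^(226/q) ≢ 1 for every such q.
g = 2: 2^113 ≡ 226; 2^2 ≡ 4 — none is 1, so 2 is a primitive root.
Hence the least primitive root of 227 is 2.

2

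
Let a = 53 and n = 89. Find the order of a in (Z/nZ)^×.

44

The order of 53 must divide φ(89) = 89 − 1 = 88 = 2^3 · 11.
Divisors of 88: 1, 2, 4, 8, 11, 22, 44, 88.
Test each divisor d:
53^1 ≡ 53 (mod 89)
53^2 ≡ 50 (mod 89)
53^4 ≡ 8 (mod 89)
53^8 ≡ 64 (mod 89)
53^11 ≡ 55 (mod 89)
53^22 ≡ 88 (mod 89)
53^44 ≡ 1 (mod 89) ✓
So ord_89(53) = 44.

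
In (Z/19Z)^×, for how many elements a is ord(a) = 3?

2

φ(19) = 19 − 1 = 18 = 2 · 3^2.
(Z/19Z)^× is cyclic (|G| = 18); a cyclic group of order m has exactly φ(d) elements of each order d | m, and none otherwise.
3 | 18, and φ(3) = 3 − 1 = 2.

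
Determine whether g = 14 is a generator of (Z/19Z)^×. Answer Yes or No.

Yes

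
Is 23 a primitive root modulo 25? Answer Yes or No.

Yes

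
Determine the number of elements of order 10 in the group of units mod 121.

4

φ(121) = φ(11^2) = 11·(11−1) = 110 = 2 · 5 · 11.
In a cyclic group of order 110, there are φ(d) elements of order d for each divisor d of 110, and zero for non-divisors.
10 = 2 · 5 divides 110, and φ(10) = 4.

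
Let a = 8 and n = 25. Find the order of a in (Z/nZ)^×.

20

ord(8) | φ(25) = φ(5^2) = 5·(5−1) = 20 = 2^2 · 5.
Divisors of 20: 1, 2, 4, 5, 10, 20.
Test each divisor d:
8^1 ≡ 8 (mod 25)
8^2 ≡ 14 (mod 25)
8^4 ≡ 21 (mod 25)
8^5 ≡ 18 (mod 25)
8^10 ≡ 24 (mod 25)
8^20 ≡ 1 (mod 25) ✓
So ord_25(8) = 20.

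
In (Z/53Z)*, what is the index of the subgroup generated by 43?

2

The order of 43 must divide φ(53) = 53 − 1 = 52 = 2^2 · 13.
Divisors of 52: 1, 2, 4, 13, 26, 52.
Check 43^d mod 53 for each divisor in increasing order:
43^1 ≡ 43 (mod 53)
43^2 ≡ 47 (mod 53)
43^4 ≡ 36 (mod 53)
43^13 ≡ 52 (mod 53)
43^26 ≡ 1 (mod 53) ✓
So ord_53(43) = 26, hence |⟨43⟩| = 26.
Index = |(Z/53Z)^×| / |⟨43⟩| = 52 / 26 = 2.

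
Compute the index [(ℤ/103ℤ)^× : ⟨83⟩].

2

By Lagrange's theorem, ord_103(83) divides φ(103) = 103 − 1 = 102 = 2 · 3 · 17.
Divisors of 102: 1, 2, 3, 6, 17, 34, 51, 102.
Evaluate successive powers at the divisors of 102:
83^1 ≡ 83
83^2 ≡ 91
83^3 ≡ 34
83^6 ≡ 23
83^17 ≡ 56
83^34 ≡ 46
83^51 ≡ 1
So ord_103(83) = 51, hence |⟨83⟩| = 51.
[(Z/103Z)^× : ⟨83⟩] = 102/51 = 2.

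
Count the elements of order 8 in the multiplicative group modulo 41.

φ(41) = 41 − 1 = 40 = 2^3 · 5.
(Z/41Z)^× is cyclic (|G| = 40); a cyclic group of order m has exactly φ(d) elements of each order d | m, and none otherwise.
8 = 2^3 divides 40, and φ(8) = 4.

4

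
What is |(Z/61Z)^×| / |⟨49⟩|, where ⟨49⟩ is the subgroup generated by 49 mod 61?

Since 49 ∈ (Z/61Z)^×, its order divides φ(61) = 61 − 1 = 60 = 2^2 · 3 · 5.
Divisors of 60: 1, 2, 3, 4, 5, 6, 10, 12, 15, 20, 30, 60.
Test each divisor d:
49^1 ≡ 49 (mod 61)
49^2 ≡ 22 (mod 61)
49^3 ≡ 41 (mod 61)
49^4 ≡ 57 (mod 61)
49^5 ≡ 48 (mod 61)
49^6 ≡ 34 (mod 61)
49^10 ≡ 47 (mod 61)
49^12 ≡ 58 (mod 61)
49^15 ≡ 60 (mod 61)
49^20 ≡ 13 (mod 61)
49^30 ≡ 1 (mod 61) ✓
Thus |⟨49⟩| = ord(49) = 30.
The index is φ(61) / ord(49) = 60 / 30 = 2.

2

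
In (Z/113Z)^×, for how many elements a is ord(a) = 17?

0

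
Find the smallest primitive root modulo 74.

φ(74) = φ(2)·φ(37) = 1·36 = 36 = 2^2 · 3^2.
Test candidates g = 2, 3, … against the prime factors q ∈ {2, 3} of φ(74): g is a generator iff g^(36/q) ≢ 1 for every such q.
g = 2: gcd(2, 74) = 2 > 1, not a unit — skip.
g = 3: 3^18 ≡ 1 — hits 1, so not a primitive root.
g = 4: gcd(4, 74) = 2 > 1, not a unit — skip.
g = 5: 5^18 ≡ 73; 5^12 ≡ 47 — none is 1, so 5 is a primitive root.
Hence the least primitive root of 74 is 5.

5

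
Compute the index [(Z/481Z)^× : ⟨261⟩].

12

The order of 261 must divide φ(481) = φ(13·37) = (13−1)·(37−1) = 12·36 = 432 = 2^4 · 3^3.
Divisors of 432: 1, 2, 3, 4, 6, 8, 9, 12, 16, 18, 24, 27, 36, 48, 54, 72, 108, 144, 216, 432.
Evaluate successive powers at the divisors of 432:
261^1 ≡ 261 (mod 481)
261^2 ≡ 300 (mod 481)
261^3 ≡ 378 (mod 481)
261^4 ≡ 53 (mod 481)
261^6 ≡ 27 (mod 481)
261^8 ≡ 404 (mod 481)
261^9 ≡ 105 (mod 481)
261^12 ≡ 248 (mod 481)
261^16 ≡ 157 (mod 481)
261^18 ≡ 443 (mod 481)
261^24 ≡ 417 (mod 481)
261^27 ≡ 339 (mod 481)
261^36 ≡ 1 (mod 481) ✓
So ord_481(261) = 36, hence |⟨261⟩| = 36.
Index = |(Z/481Z)^×| / |⟨261⟩| = 432 / 36 = 12.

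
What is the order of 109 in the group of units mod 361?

342

The order of 109 must divide φ(361) = φ(19^2) = 19·(19−1) = 342 = 2 · 3^2 · 19.
Divisors of 342: 1, 2, 3, 6, 9, 18, 19, 38, 57, 114, 171, 342.
Test each divisor d:
109^1 ≡ 109 (mod 361)
109^2 ≡ 329 (mod 361)
109^3 ≡ 122 (mod 361)
109^6 ≡ 83 (mod 361)
109^9 ≡ 18 (mod 361)
109^18 ≡ 324 (mod 361)
109^19 ≡ 299 (mod 361)
109^38 ≡ 234 (mod 361)
109^57 ≡ 293 (mod 361)
109^114 ≡ 292 (mod 361)
109^171 ≡ 360 (mod 361)
109^342 ≡ 1 (mod 361) ✓
The smallest such exponent is 342, so the order of 109 is 342.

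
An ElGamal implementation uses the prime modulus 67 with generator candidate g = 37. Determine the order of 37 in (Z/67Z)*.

3

Since 37 ∈ (Z/67Z)^×, its order divides φ(67) = 67 − 1 = 66 = 2 · 3 · 11.
Divisors of 66: 1, 2, 3, 6, 11, 22, 33, 66.
Compute 37^d (mod 67) for the divisors d until we hit 1:
37^1 ≡ 37 (mod 67)
37^2 ≡ 29 (mod 67)
37^3 ≡ 1 (mod 67) ✓
Therefore the multiplicative order of 37 modulo 67 is 3.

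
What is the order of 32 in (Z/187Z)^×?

8

The order of 32 must divide φ(187) = φ(11·17) = (11−1)·(17−1) = 10·16 = 160 = 2^5 · 5.
Divisors of 160: 1, 2, 4, 5, 8, 10, 16, 20, 32, 40, 80, 160.
Check 32^d mod 187 for each divisor in increasing order:
32^1 ≡ 32
32^2 ≡ 89
32^4 ≡ 67
32^5 ≡ 87
32^8 ≡ 1
The smallest such exponent is 8, so the order of 32 is 8.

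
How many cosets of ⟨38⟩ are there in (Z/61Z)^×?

The order of 38 must divide φ(61) = 61 − 1 = 60 = 2^2 · 3 · 5.
Divisors of 60: 1, 2, 3, 4, 5, 6, 10, 12, 15, 20, 30, 60.
Test each divisor d:
38^1 ≡ 38 (mod 61)
38^2 ≡ 41 (mod 61)
38^3 ≡ 33 (mod 61)
38^4 ≡ 34 (mod 61)
38^5 ≡ 11 (mod 61)
38^6 ≡ 52 (mod 61)
38^10 ≡ 60 (mod 61)
38^12 ≡ 20 (mod 61)
38^15 ≡ 50 (mod 61)
38^20 ≡ 1 (mod 61) ✓
Thus |⟨38⟩| = ord(38) = 20.
Index = |(Z/61Z)^×| / |⟨38⟩| = 60 / 20 = 3.

3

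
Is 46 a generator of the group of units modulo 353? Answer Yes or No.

No

φ(353) = 353 − 1 = 352 = 2^5 · 11.
It suffices to check that the order of 46 is not a proper divisor of 352: compute 46^(352/q) for q ∈ {2, 11}.
46^176 ≡ 1 (mod 353)  [q = 2: ≡ 1 ✗]
46^32 ≡ 231 (mod 353)  [q = 11: ≢ 1 ✓]
46^176 ≡ 1 shows ord(46) | 176, strictly less than φ(353); not a primitive root.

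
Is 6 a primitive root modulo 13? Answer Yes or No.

φ(13) = 13 − 1 = 12 = 2^2 · 3.
It suffices to check that the order of 6 is not a proper divisor of 12: compute 6^(12/q) for q ∈ {2, 3}.
6^6 ≡ 12 (mod 13)  [q = 2: ≢ 1 ✓]
6^4 ≡ 9 (mod 13)  [q = 3: ≢ 1 ✓]
None equal 1, so ord_13(6) = 12: 6 is a primitive root.

Yes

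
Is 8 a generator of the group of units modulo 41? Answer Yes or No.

φ(41) = 41 − 1 = 40 = 2^3 · 5.
An element g generates (Z/41Z)^× iff g^(40/q) ≢ 1 (mod 41) for each prime q ∈ {2, 5}.
8^20 ≡ 1 (mod 41)  [q = 2: ≡ 1 ✗]
8^8 ≡ 16 (mod 41)  [q = 5: ≢ 1 ✓]
Since 8^20 ≡ 1, the order of 8 divides 20 < 40, so 8 is not a primitive root.

No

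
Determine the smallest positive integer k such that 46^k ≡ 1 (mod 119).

ord(46) | φ(119) = φ(7·17) = (7−1)·(17−1) = 6·16 = 96 = 2^5 · 3.
Divisors of 96: 1, 2, 3, 4, 6, 8, 12, 16, 24, 32, 48, 96.
Evaluate successive powers at the divisors of 96:
46^1 ≡ 46 (mod 119)
46^2 ≡ 93 (mod 119)
46^3 ≡ 113 (mod 119)
46^4 ≡ 81 (mod 119)
46^6 ≡ 36 (mod 119)
46^8 ≡ 16 (mod 119)
46^12 ≡ 106 (mod 119)
46^16 ≡ 18 (mod 119)
46^24 ≡ 50 (mod 119)
46^32 ≡ 86 (mod 119)
46^48 ≡ 1 (mod 119) ✓
So ord_119(46) = 48.

48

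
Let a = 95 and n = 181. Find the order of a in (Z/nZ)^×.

ord(95) | φ(181) = 181 − 1 = 180 = 2^2 · 3^2 · 5.
Divisors of 180: 1, 2, 3, 4, 5, 6, 9, 10, 12, 15, 18, 20, 30, 36, 45, 60, 90, 180.
Test each divisor d:
95^1 ≡ 95
95^2 ≡ 156
95^3 ≡ 159
95^4 ≡ 82
95^5 ≡ 7
95^6 ≡ 122
95^9 ≡ 31
95^10 ≡ 49
95^12 ≡ 42
95^15 ≡ 162
95^18 ≡ 56
95^20 ≡ 48
95^30 ≡ 180
95^36 ≡ 59
95^45 ≡ 19
95^60 ≡ 1
So ord_181(95) = 60.

60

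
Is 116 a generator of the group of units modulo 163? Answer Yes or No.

Yes

φ(163) = 163 − 1 = 162 = 2 · 3^4.
116 is a primitive root mod 163 iff 116^(φ(163)/q) ≢ 1 for every prime q | φ(163), i.e. q ∈ {2, 3}.
116^81 ≡ 162 (mod 163)  [q = 2: ≢ 1 ✓]
116^54 ≡ 104 (mod 163)  [q = 3: ≢ 1 ✓]
Every test exponent gives a nontrivial residue, hence 116 generates the full group.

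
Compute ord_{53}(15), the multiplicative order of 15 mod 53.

13

The order of 15 must divide φ(53) = 53 − 1 = 52 = 2^2 · 13.
Divisors of 52: 1, 2, 4, 13, 26, 52.
Test each divisor d:
15^1 ≡ 15 (mod 53)
15^2 ≡ 13 (mod 53)
15^4 ≡ 10 (mod 53)
15^13 ≡ 1 (mod 53) ✓
The smallest such exponent is 13, so the order of 15 is 13.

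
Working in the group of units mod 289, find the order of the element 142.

ord(142) | φ(289) = φ(17^2) = 17·(17−1) = 272 = 2^4 · 17.
Divisors of 272: 1, 2, 4, 8, 16, 17, 34, 68, 136, 272.
Compute 142^d (mod 289) for the divisors d until we hit 1:
142^1 ≡ 142 (mod 289)
142^2 ≡ 223 (mod 289)
142^4 ≡ 21 (mod 289)
142^8 ≡ 152 (mod 289)
142^16 ≡ 273 (mod 289)
142^17 ≡ 40 (mod 289)
142^34 ≡ 155 (mod 289)
142^68 ≡ 38 (mod 289)
142^136 ≡ 288 (mod 289)
142^272 ≡ 1 (mod 289) ✓
The smallest such exponent is 272, so the order of 142 is 272.

272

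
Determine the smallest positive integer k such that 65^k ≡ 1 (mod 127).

126

By Lagrange's theorem, ord_127(65) divides φ(127) = 127 − 1 = 126 = 2 · 3^2 · 7.
Divisors of 126: 1, 2, 3, 6, 7, 9, 14, 18, 21, 42, 63, 126.
Test each divisor d:
65^1 ≡ 65
65^2 ≡ 34
65^3 ≡ 51
65^6 ≡ 61
65^7 ≡ 28
65^9 ≡ 63
65^14 ≡ 22
65^18 ≡ 32
65^21 ≡ 108
65^42 ≡ 107
65^63 ≡ 126
65^126 ≡ 1
Hence ord(65) = 126.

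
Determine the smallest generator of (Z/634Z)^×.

3

φ(634) = φ(2)·φ(317) = 1·316 = 316 = 2^2 · 79.
g is a primitive root iff g^(316/q) ≢ 1 (mod 634) for each prime q ∈ {2, 79}.
g = 2: gcd(2, 634) = 2 > 1, not a unit — skip.
g = 3: 3^158 ≡ 633; 3^4 ≡ 81 — none is 1, so 3 is a primitive root.
The smallest primitive root modulo 634 is 3.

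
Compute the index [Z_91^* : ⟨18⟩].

6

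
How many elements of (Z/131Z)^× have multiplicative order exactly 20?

φ(131) = 131 − 1 = 130 = 2 · 5 · 13.
Since (Z/131Z)^× is cyclic of order 130, the number of elements of order d is φ(d) when d | 130 and 0 otherwise.
Since 20 ∤ 130, the count is 0.

0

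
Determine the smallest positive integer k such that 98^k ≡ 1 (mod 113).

4

ord(98) | φ(113) = 113 − 1 = 112 = 2^4 · 7.
Divisors of 112: 1, 2, 4, 7, 8, 14, 16, 28, 56, 112.
Compute 98^d (mod 113) for the divisors d until we hit 1:
98^1 ≡ 98
98^2 ≡ 112
98^4 ≡ 1
Hence ord(98) = 4.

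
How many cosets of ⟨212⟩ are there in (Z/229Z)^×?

6

By Lagrange's theorem, ord_229(212) divides φ(229) = 229 − 1 = 228 = 2^2 · 3 · 19.
Divisors of 228: 1, 2, 3, 4, 6, 12, 19, 38, 57, 76, 114, 228.
Check 212^d mod 229 for each divisor in increasing order:
212^1 ≡ 212 (mod 229)
212^2 ≡ 60 (mod 229)
212^3 ≡ 125 (mod 229)
212^4 ≡ 165 (mod 229)
212^6 ≡ 53 (mod 229)
212^12 ≡ 61 (mod 229)
212^19 ≡ 228 (mod 229)
212^38 ≡ 1 (mod 229) ✓
Thus |⟨212⟩| = ord(212) = 38.
The index is φ(229) / ord(212) = 228 / 38 = 6.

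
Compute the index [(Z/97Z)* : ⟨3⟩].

2

ord(3) | φ(97) = 97 − 1 = 96 = 2^5 · 3.
Divisors of 96: 1, 2, 3, 4, 6, 8, 12, 16, 24, 32, 48, 96.
Compute 3^d (mod 97) for the divisors d until we hit 1:
3^1 ≡ 3 (mod 97)
3^2 ≡ 9 (mod 97)
3^3 ≡ 27 (mod 97)
3^4 ≡ 81 (mod 97)
3^6 ≡ 50 (mod 97)
3^8 ≡ 62 (mod 97)
3^12 ≡ 75 (mod 97)
3^16 ≡ 61 (mod 97)
3^24 ≡ 96 (mod 97)
3^32 ≡ 35 (mod 97)
3^48 ≡ 1 (mod 97) ✓
The order of 3 is 48, so the subgroup it generates has 48 elements.
[(Z/97Z)^× : ⟨3⟩] = 96/48 = 2.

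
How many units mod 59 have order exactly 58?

28

φ(59) = 59 − 1 = 58 = 2 · 29.
In a cyclic group of order 58, there are φ(d) elements of order d for each divisor d of 58, and zero for non-divisors.
58 = 2 · 29 divides 58, and φ(58) = 28.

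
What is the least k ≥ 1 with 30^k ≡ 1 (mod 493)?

ord(30) | φ(493) = φ(17·29) = (17−1)·(29−1) = 16·28 = 448 = 2^6 · 7.
Divisors of 448: 1, 2, 4, 7, 8, 14, 16, 28, 32, 56, 64, 112, 224, 448.
Test each divisor d:
30^1 ≡ 30 (mod 493)
30^2 ≡ 407 (mod 493)
30^4 ≡ 1 (mod 493) ✓
Hence ord(30) = 4.

4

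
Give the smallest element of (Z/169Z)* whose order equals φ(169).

2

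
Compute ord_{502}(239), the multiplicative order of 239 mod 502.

250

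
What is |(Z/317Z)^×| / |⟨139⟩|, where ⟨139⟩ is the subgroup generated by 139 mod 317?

The order of 139 must divide φ(317) = 317 − 1 = 316 = 2^2 · 79.
Divisors of 316: 1, 2, 4, 79, 158, 316.
Test each divisor d:
139^1 ≡ 139
139^2 ≡ 301
139^4 ≡ 256
139^79 ≡ 114
139^158 ≡ 316
139^316 ≡ 1
So ord_317(139) = 316, hence |⟨139⟩| = 316.
The index is φ(317) / ord(139) = 316 / 316 = 1.

1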